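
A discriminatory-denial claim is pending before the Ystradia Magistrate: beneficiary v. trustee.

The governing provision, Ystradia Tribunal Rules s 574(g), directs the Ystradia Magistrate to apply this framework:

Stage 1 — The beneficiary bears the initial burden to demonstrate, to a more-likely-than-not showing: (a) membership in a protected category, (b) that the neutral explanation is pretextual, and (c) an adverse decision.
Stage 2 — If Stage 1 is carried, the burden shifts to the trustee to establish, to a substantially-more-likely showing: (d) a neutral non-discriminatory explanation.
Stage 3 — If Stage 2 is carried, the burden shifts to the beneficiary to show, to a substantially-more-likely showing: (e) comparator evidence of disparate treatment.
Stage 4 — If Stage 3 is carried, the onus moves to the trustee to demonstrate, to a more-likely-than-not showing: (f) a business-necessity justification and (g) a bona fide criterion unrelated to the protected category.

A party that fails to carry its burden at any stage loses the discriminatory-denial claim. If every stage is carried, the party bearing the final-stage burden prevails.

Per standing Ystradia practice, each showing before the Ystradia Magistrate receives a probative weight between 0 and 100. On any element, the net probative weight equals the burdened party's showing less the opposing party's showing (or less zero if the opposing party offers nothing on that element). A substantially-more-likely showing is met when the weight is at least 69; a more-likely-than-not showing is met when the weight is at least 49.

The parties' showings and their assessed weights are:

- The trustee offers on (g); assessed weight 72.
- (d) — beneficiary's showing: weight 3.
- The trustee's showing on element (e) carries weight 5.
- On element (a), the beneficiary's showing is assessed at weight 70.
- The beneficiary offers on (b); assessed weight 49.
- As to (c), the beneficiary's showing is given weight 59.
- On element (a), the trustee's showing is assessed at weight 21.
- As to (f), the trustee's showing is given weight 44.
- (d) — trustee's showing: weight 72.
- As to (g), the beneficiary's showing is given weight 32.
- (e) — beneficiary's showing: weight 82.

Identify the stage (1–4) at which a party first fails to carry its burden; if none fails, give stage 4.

stage 4

At Stage 1 the beneficiary must meet a more-likely-than-not showing (weight is at least 49): on (a) the weight is 70 less the opposing 21 gives net 49, which does reach 49, so (a) meets the standard; on (b) the weight is 49, ≥ 49, so (b) meets the standard; on (c) the weight is 59, ≥ 49, so (c) meets the standard.
  Stage 1 carried; the burden shifts to the trustee.
At Stage 2 the trustee must meet a substantially-more-likely showing (weight is at least 69): on (d) the weight is 72 less the opposing 3 gives net 69, which does reach 69, so (d) meets the standard.
  Stage 2 carried; the burden shifts to the beneficiary.
At Stage 3 the beneficiary must meet a substantially-more-likely showing (weight is at least 69): on (e) the weight is 82 less the opposing 5 gives net 77, which does reach 69, so (e) meets the standard.
  Stage 3 carried; the burden shifts to the trustee.
At Stage 4 the trustee must meet a more-likely-than-not showing (weight is at least 49): on (f) the weight is 44, < 49, so (f) does not meet the standard; on (g) the weight is 72 less the opposing 32 gives net 40, < 49, so (g) does not meet the standard.
  Stage 4 not carried; the trustee fails its burden.
So the beneficiary prevails.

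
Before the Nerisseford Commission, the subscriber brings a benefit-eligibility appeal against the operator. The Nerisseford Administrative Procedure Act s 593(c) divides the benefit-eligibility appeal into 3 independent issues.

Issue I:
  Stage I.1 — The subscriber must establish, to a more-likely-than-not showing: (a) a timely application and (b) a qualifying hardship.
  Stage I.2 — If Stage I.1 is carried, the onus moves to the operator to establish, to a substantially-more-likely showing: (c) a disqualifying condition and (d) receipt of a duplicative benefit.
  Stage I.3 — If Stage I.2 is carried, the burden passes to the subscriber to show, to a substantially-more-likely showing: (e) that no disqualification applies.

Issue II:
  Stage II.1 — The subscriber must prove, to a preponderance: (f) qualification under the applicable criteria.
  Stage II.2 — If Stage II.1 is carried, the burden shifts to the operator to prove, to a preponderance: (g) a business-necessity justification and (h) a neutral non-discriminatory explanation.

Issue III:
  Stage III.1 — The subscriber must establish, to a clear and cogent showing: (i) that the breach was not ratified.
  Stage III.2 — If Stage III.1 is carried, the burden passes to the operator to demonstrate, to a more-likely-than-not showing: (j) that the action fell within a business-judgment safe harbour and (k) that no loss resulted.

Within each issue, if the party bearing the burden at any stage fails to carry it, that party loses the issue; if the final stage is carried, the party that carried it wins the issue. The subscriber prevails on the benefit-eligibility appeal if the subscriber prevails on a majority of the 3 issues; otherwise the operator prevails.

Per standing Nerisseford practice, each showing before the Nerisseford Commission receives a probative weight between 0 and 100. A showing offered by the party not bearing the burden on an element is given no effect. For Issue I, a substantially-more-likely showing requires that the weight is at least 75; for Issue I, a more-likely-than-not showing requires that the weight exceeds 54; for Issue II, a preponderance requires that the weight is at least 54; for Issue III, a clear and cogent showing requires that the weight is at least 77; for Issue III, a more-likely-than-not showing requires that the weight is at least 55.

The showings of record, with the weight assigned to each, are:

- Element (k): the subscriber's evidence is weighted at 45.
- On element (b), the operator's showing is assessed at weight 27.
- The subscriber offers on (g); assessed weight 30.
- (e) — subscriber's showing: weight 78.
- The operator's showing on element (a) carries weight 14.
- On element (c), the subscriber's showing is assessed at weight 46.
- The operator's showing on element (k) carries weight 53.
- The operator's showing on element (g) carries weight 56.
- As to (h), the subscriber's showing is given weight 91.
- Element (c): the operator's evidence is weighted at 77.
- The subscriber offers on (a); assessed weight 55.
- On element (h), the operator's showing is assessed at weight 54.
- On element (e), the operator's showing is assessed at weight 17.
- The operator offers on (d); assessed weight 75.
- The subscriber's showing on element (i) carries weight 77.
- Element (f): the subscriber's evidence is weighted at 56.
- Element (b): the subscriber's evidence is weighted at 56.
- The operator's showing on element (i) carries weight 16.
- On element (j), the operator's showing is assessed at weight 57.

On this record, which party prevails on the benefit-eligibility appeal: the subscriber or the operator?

subscriber

— Issue I —
Stage I.1 — burden on subscriber; standard: a more-likely-than-not showing (weight exceeds 54).
    (a): 55 (operator's 14 disregarded) > 54 [met]
    (b): 56 (operator's 27 disregarded) > 54 [met]
  Stage I.1 is satisfied; the onus moves to the operator.
Stage I.2 — burden on operator; standard: a substantially-more-likely showing (weight is at least 75).
    (c): 77 (subscriber's 46 disregarded) ≥ 75 [met]
    (d): 75 ≥ 75 [met]
  The operator carries Stage I.2; the subscriber now bears the burden.
Stage I.3 — burden on subscriber; standard: a substantially-more-likely showing (weight is at least 75).
    (e): 78 (operator's 17 disregarded) ≥ 75 [met]
  Stage I.3 carried; the final stage is satisfied.
All stages carried — the subscriber prevails on this issue.
— Issue II —
At Stage II.1 the subscriber must meet a preponderance (weight is at least 54): on (f) the weight is 56, which does reach 54, so (f) meets the standard.
  Stage II.1 is satisfied; the onus moves to the operator.
At Stage II.2 the operator must meet a preponderance (weight is at least 54): on (g) the weight is 56 (the subscriber's 30 is given no effect), which does reach 54, so (g) meets the standard; on (h) the weight is 54 (the subscriber's 91 is given no effect), which does reach 54, so (h) meets the standard.
  All elements met at the final stage.
Every stage carried; the operator prevails on this issue.
— Issue III —
At Stage III.1 the subscriber must meet a clear and cogent showing (weight is at least 77): on (i) the weight is 77 (the operator's 16 is given no effect), which does reach 77, so (i) meets the standard.
  Stage III.1 carried; the burden shifts to the operator.
At Stage III.2 the operator must meet a more-likely-than-not showing (weight is at least 55): on (j) the weight is 57, ≥ 55, so (j) meets the standard; on (k) the weight is 53 (the subscriber's 45 is given no effect), which does not reach 55, so (k) does not meet the standard.
  The operator does not carry Stage III.2.
The analysis ends at Stage III.2; the subscriber prevails on this issue.
Per-issue: Issue I → subscriber; Issue II → operator; Issue III → subscriber. The subscriber must prevail on a majority of issues; overall, the subscriber prevails.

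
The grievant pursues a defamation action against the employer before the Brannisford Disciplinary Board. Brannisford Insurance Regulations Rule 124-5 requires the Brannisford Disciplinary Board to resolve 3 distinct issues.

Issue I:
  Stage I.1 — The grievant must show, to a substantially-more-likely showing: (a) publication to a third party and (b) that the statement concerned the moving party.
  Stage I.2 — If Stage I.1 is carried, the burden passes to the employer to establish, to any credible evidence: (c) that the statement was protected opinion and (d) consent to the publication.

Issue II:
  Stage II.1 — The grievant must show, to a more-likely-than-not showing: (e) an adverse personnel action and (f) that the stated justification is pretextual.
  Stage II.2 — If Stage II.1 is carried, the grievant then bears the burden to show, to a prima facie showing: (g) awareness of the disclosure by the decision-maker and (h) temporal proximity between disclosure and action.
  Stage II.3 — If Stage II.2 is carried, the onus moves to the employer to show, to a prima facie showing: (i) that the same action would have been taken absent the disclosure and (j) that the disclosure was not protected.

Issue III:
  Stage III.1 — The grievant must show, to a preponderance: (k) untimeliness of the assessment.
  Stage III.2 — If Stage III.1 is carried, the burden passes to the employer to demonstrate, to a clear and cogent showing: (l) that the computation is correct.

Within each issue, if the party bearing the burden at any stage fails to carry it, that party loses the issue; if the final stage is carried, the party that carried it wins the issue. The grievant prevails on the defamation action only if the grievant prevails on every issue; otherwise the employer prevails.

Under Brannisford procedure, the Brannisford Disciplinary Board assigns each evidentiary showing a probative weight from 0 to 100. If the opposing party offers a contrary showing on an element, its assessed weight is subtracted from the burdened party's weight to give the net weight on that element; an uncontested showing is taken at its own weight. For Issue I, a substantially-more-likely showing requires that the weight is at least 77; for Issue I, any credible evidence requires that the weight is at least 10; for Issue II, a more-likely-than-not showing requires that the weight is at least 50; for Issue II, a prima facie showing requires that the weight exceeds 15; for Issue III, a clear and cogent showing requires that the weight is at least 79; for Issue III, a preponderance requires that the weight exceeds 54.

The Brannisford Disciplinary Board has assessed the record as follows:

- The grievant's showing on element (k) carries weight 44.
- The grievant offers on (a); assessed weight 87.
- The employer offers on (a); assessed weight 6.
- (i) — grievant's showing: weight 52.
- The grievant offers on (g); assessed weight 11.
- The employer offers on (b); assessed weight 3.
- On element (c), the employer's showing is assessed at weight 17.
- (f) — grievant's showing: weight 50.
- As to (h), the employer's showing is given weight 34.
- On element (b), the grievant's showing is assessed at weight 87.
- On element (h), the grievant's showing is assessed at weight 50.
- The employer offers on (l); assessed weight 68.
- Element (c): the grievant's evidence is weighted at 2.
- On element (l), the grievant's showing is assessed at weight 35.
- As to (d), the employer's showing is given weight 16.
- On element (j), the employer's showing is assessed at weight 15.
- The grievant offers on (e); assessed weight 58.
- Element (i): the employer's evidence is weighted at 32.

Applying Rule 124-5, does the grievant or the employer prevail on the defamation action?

employer

— Issue I —
Stage I.1 — burden on grievant; standard: a substantially-more-likely showing (weight is at least 77).
    (a): 87 − 6 = 81 ≥ 77 [met]
    (b): 87 − 3 = 84 ≥ 77 [met]
  Stage I.1 is satisfied; the onus moves to the employer.
Stage I.2 — burden on employer; standard: any credible evidence (weight is at least 10).
    (c): 17 − 2 = 15 ≥ 10 [met]
    (d): 16 ≥ 10 [met]
  All elements met at the final stage.
All stages carried — the employer prevails on this issue.
— Issue II —
Stage II.1 — burden on grievant; standard: a more-likely-than-not showing (weight is at least 50).
    (e): 58 ≥ 50 [met]
    (f): 50 ≥ 50 [met]
  Stage II.1 carried; the burden remains with the grievant.
Stage II.2 — burden on grievant; standard: a prima facie showing (weight exceeds 15).
    (g): 11 ≤ 15 [not met]
    (h): 50 − 34 = 16 > 15 [met]
  Not every element is met, so the grievant fails to carry Stage II.2.
The analysis ends at Stage II.2; the employer prevails on this issue.
— Issue III —
Stage III.1 (grievant, a preponderance, weight exceeds 54): (k) 44 ≤ 54 — fails.
  Not every element is met, so the grievant fails to carry Stage III.1.
The analysis ends at Stage III.1; the employer prevails on this issue.
Per-issue: Issue I → employer; Issue II → employer; Issue III → employer. The grievant must prevail on every issue; overall, the employer prevails.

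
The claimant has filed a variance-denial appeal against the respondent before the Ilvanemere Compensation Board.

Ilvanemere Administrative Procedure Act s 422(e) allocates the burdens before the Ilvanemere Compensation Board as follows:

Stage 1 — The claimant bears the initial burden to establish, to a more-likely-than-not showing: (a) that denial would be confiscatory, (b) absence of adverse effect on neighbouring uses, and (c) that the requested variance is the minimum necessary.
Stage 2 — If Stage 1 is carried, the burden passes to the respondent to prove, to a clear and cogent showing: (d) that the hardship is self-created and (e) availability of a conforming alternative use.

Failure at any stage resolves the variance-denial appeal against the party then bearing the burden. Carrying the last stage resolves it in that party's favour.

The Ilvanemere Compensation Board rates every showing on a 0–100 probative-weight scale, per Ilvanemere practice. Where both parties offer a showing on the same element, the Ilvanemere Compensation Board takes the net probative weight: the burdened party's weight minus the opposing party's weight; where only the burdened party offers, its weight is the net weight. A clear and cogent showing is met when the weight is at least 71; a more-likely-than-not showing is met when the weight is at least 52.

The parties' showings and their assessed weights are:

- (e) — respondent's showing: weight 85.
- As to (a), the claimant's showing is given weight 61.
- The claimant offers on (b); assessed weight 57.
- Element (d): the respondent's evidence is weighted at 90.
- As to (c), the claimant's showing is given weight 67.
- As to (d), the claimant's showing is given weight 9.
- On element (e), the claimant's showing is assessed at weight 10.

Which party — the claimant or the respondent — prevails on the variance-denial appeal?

At Stage 1 the claimant must meet a more-likely-than-not showing (weight is at least 52): on (a) the weight is 61, ≥ 52, so (a) meets the standard; on (b) the weight is 57, ≥ 52, so (b) meets the standard; on (c) the weight is 67, which does reach 52, so (c) meets the standard.
  Stage 1 carried; the burden shifts to the respondent.
At Stage 2 the respondent must meet a clear and cogent showing (weight is at least 71): on (d) the weight is 90 less the opposing 9 gives net 81, which does reach 71, so (d) meets the standard; on (e) the weight is 85 less the opposing 10 gives net 75, ≥ 71, so (e) meets the standard.
  Stage 2 carried; the final stage is satisfied.
Every stage carried; the respondent prevails.

respondent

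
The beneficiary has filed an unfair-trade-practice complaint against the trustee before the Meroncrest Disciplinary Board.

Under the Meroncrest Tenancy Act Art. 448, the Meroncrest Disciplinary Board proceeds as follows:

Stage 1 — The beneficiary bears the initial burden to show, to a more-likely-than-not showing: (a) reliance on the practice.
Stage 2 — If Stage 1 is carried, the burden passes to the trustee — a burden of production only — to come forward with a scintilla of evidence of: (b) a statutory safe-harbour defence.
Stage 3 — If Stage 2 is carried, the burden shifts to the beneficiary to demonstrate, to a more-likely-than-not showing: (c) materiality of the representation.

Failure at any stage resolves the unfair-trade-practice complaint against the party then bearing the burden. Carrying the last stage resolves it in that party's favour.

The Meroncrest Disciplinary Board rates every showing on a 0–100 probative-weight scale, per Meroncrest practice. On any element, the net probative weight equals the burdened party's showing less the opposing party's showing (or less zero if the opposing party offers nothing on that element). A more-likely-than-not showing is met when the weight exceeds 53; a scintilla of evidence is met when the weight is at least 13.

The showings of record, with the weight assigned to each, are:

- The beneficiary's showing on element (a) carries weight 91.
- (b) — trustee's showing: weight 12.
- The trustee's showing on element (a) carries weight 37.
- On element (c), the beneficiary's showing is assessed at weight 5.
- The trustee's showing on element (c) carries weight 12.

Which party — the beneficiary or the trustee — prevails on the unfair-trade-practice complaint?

beneficiary

Stage 1 (beneficiary, a more-likely-than-not showing, weight exceeds 53): (a) net 91−37=54 > 53 — meets.
  All elements met. The burden passes to the trustee.
Stage 2 (trustee, a scintilla of evidence, weight is at least 13): (b) 12 < 13 — fails.
  The trustee does not carry Stage 2.
So the beneficiary prevails.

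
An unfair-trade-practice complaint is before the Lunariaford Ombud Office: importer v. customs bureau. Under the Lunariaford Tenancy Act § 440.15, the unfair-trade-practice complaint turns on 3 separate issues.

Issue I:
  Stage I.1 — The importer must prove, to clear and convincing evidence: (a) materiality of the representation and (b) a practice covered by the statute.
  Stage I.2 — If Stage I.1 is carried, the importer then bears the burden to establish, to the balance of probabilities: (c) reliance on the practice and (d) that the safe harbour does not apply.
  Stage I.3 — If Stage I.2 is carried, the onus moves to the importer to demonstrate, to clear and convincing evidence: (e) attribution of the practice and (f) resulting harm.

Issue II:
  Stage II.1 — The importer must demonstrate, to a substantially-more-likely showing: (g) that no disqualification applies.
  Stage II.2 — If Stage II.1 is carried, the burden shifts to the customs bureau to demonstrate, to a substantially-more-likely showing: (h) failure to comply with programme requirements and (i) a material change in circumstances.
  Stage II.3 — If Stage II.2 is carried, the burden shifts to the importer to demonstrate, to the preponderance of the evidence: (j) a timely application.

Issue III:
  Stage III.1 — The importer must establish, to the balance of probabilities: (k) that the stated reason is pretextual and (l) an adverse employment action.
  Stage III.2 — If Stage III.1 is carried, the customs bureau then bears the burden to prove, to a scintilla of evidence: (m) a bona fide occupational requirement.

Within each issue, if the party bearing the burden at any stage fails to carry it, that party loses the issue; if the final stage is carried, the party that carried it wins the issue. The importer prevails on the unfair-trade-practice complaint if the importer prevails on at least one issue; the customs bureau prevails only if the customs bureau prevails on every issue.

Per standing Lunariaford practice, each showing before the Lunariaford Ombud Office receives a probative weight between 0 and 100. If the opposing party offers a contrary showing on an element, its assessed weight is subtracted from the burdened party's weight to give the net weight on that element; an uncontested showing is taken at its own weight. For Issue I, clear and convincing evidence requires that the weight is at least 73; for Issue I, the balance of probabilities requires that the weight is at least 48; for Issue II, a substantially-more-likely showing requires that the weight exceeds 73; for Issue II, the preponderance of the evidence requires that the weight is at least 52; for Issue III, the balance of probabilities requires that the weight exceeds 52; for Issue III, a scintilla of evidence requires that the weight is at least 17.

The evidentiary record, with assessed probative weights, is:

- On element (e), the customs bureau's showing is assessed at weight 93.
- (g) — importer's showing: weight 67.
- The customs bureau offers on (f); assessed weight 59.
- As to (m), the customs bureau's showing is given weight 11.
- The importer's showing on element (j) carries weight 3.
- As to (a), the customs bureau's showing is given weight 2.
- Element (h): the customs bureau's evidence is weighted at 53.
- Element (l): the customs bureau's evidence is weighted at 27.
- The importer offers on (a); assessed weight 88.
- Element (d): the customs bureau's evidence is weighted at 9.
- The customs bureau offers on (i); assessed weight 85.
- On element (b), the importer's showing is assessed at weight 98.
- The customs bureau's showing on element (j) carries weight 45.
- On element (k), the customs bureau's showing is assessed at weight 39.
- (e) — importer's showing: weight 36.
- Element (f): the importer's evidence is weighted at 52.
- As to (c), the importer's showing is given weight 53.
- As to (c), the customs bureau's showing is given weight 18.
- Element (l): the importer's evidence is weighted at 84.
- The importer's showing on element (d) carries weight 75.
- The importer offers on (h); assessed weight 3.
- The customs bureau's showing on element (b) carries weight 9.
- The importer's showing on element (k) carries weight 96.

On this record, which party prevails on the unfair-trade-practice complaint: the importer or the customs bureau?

— Issue I —
Stage I.1 (importer, clear and convincing evidence, weight is at least 73): (a) net 88−2=86 ≥ 73 — meets; (b) net 98−9=89 ≥ 73 — meets.
  Stage I.1 is satisfied; the importer continues to bear the burden.
Stage I.2 (importer, the balance of probabilities, weight is at least 48): (c) net 53−18=35 < 48 — fails; (d) net 75−9=66 ≥ 48 — meets.
  The importer does not carry Stage I.2.
The analysis ends at Stage I.2; the customs bureau prevails on this issue.
— Issue II —
Stage II.1 — burden on importer; standard: a substantially-more-likely showing (weight exceeds 73).
    (g): 67 ≤ 73 [not met]
  Stage II.1 not carried; the importer fails its burden.
So the customs bureau prevails on this issue.
— Issue III —
Stage III.1 — burden on importer; standard: the balance of probabilities (weight exceeds 52).
    (k): 96 − 39 = 57 > 52 [met]
    (l): 84 − 27 = 57 > 52 [met]
  Stage III.1 is satisfied; the onus moves to the customs bureau.
Stage III.2 — burden on customs bureau; standard: a scintilla of evidence (weight is at least 17).
    (m): 11 < 17 [not met]
  Stage III.2 not carried; the customs bureau fails its burden.
The analysis ends at Stage III.2; the importer prevails on this issue.
Per-issue: Issue I → customs bureau; Issue II → customs bureau; Issue III → importer. The importer must prevail on at least one issue; overall, the importer prevails.

importer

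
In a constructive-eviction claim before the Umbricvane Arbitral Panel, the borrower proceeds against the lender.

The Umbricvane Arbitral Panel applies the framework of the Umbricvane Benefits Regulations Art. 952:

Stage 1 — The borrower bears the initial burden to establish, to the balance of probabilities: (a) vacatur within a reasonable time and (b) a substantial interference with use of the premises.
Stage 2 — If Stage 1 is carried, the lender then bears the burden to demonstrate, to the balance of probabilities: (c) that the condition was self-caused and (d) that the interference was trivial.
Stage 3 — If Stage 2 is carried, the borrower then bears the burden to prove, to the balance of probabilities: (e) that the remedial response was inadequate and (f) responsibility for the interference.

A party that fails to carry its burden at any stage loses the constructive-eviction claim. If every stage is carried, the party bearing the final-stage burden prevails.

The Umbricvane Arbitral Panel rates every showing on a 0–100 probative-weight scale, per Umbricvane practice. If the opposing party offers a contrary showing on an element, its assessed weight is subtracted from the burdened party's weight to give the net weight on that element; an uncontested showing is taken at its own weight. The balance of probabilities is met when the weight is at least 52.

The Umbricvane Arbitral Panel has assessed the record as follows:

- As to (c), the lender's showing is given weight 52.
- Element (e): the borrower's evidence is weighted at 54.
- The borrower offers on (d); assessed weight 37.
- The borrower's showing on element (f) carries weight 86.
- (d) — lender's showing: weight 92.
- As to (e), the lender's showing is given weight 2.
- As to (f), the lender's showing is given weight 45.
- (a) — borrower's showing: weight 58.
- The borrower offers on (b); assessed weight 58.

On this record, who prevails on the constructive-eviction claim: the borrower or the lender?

lender

Stage 1 (borrower, the balance of probabilities, weight is at least 52): (a) 58 ≥ 52 — meets; (b) 58 ≥ 52 — meets.
  Stage 1 is satisfied; the onus moves to the lender.
Stage 2 (lender, the balance of probabilities, weight is at least 52): (c) 52 ≥ 52 — meets; (d) net 92−37=55 ≥ 52 — meets.
  All elements met. The burden passes to the borrower.
Stage 3 (borrower, the balance of probabilities, weight is at least 52): (e) net 54−2=52 ≥ 52 — meets; (f) net 86−45=41 < 52 — fails.
  Stage 3 not carried; the borrower fails its burden.
The analysis ends at Stage 3; the lender prevails.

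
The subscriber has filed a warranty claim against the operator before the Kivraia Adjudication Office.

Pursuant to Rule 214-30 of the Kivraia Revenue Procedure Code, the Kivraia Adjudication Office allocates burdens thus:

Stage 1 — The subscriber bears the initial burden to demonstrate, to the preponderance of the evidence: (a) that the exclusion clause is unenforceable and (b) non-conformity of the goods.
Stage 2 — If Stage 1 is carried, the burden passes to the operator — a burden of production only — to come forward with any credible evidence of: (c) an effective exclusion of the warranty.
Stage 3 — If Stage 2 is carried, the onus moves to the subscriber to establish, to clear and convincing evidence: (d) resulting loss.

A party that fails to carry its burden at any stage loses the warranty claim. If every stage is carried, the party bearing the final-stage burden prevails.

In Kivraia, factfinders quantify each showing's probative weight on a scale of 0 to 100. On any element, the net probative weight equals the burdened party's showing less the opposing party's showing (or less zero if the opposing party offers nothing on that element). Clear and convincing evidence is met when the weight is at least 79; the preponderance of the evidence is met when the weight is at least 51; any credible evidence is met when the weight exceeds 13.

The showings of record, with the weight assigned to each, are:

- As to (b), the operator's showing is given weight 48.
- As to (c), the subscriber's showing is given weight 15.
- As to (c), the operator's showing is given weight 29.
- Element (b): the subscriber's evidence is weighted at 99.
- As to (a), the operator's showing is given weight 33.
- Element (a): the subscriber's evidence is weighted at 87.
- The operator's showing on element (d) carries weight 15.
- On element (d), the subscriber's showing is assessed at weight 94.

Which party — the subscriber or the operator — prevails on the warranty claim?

subscriber

Stage 1 (subscriber, the preponderance of the evidence, weight is at least 51): (a) net 87−33=54 ≥ 51 — meets; (b) net 99−48=51 ≥ 51 — meets.
  All elements met. The burden passes to the operator.
Stage 2 (operator, any credible evidence, weight exceeds 13): (c) net 29−15=14 > 13 — meets.
  Stage 2 carried; the burden shifts to the subscriber.
Stage 3 (subscriber, clear and convincing evidence, weight is at least 79): (d) net 94−15=79 ≥ 79 — meets.
  All elements met at the final stage.
With every stage satisfied, the subscriber prevails.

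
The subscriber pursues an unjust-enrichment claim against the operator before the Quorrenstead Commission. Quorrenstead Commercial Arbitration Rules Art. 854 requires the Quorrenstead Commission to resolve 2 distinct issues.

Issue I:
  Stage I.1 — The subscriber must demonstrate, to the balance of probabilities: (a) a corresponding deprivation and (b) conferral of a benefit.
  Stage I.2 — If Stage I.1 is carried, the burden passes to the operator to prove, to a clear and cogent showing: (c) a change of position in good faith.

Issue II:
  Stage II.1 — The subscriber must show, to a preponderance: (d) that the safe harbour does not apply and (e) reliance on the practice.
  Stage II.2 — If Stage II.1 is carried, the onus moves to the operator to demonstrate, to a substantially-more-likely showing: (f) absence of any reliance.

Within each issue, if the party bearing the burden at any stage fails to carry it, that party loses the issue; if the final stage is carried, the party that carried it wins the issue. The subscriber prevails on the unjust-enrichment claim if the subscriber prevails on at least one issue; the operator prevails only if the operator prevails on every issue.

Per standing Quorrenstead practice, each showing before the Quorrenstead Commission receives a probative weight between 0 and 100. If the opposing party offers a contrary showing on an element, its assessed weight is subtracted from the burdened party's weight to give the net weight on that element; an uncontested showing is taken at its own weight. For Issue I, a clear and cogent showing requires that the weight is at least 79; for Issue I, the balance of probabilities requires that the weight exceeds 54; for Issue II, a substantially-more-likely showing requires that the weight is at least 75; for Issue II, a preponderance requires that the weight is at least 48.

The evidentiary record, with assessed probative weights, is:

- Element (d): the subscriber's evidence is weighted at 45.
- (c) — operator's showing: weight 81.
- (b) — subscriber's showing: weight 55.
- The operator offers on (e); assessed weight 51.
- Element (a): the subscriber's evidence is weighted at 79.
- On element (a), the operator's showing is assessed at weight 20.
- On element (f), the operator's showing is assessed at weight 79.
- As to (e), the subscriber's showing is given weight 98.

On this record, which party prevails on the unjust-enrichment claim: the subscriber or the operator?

— Issue I —
Stage I.1 (subscriber, the balance of probabilities, weight exceeds 54): (a) net 79−20=59 > 54 — meets; (b) 55 > 54 — meets.
  All elements met. The burden passes to the operator.
Stage I.2 (operator, a clear and cogent showing, weight is at least 79): (c) 81 ≥ 79 — meets.
  All elements met at the final stage.
Every stage carried; the operator prevails on this issue.
— Issue II —
Stage II.1 (subscriber, a preponderance, weight is at least 48): (d) 45 < 48 — fails; (e) net 98−51=47 < 48 — fails.
  Stage II.1 not carried; the subscriber fails its burden.
The analysis ends at Stage II.1; the operator prevails on this issue.
Per-issue: Issue I → operator; Issue II → operator. The subscriber must prevail on at least one issue; overall, the operator prevails.

operator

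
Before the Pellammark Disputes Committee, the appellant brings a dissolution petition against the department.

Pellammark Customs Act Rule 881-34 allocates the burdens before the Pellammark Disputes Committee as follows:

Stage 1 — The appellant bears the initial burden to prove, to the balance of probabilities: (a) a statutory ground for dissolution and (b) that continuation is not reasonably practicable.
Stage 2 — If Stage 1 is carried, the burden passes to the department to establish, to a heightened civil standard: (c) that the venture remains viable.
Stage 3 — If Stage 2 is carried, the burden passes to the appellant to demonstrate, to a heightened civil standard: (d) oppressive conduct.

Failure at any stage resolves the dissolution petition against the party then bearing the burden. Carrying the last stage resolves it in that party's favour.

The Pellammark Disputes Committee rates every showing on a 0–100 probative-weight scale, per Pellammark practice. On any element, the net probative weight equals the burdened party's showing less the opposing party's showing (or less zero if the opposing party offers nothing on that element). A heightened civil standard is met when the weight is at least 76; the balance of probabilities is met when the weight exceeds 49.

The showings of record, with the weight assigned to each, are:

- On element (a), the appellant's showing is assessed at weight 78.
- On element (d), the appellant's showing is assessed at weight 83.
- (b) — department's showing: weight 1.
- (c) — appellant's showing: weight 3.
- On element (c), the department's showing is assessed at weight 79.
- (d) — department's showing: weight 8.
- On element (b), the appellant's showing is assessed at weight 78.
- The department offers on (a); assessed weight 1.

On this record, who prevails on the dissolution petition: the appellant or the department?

Stage 1 — burden on appellant; standard: the balance of probabilities (weight exceeds 49).
    (a): 78 − 1 = 77 > 49 [met]
    (b): 78 − 1 = 77 > 49 [met]
  Stage 1 is satisfied; the onus moves to the department.
Stage 2 — burden on department; standard: a heightened civil standard (weight is at least 76).
    (c): 79 − 3 = 76 ≥ 76 [met]
  All elements met. The burden passes to the appellant.
Stage 3 — burden on appellant; standard: a heightened civil standard (weight is at least 76).
    (d): 83 − 8 = 75 < 76 [not met]
  Stage 3 not carried; the appellant fails its burden.
So the department prevails.

department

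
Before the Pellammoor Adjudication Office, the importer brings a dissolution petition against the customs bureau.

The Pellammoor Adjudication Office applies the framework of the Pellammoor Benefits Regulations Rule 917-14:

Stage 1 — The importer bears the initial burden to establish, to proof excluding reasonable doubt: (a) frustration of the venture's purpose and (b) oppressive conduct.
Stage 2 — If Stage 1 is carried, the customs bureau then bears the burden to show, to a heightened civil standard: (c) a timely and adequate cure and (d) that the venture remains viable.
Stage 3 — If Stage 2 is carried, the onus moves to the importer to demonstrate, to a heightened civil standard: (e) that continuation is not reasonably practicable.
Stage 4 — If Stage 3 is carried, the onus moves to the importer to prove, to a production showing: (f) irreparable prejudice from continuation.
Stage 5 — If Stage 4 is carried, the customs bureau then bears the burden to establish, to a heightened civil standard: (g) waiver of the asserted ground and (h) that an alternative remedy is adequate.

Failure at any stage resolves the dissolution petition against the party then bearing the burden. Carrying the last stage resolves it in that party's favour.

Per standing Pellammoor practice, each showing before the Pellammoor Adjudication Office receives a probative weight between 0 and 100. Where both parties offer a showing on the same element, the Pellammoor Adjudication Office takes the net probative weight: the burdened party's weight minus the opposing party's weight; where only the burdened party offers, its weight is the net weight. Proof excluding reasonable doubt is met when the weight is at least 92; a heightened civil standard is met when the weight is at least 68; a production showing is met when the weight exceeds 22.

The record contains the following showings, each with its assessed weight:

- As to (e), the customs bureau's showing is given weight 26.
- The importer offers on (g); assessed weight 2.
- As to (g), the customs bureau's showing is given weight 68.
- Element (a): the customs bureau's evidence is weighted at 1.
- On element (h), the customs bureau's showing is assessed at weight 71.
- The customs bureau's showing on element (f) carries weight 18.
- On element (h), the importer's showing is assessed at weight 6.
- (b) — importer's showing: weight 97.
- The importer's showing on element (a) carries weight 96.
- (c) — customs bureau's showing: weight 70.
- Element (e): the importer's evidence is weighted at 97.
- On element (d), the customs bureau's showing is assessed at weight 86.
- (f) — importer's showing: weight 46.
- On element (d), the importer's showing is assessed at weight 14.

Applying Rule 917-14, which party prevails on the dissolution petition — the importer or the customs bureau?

importer

Stage 1 — burden on importer; standard: proof excluding reasonable doubt (weight is at least 92).
    (a): 96 − 1 = 95 ≥ 92 [met]
    (b): 97 ≥ 92 [met]
  The importer carries Stage 1; the customs bureau now bears the burden.
Stage 2 — burden on customs bureau; standard: a heightened civil standard (weight is at least 68).
    (c): 70 ≥ 68 [met]
    (d): 86 − 14 = 72 ≥ 68 [met]
  The customs bureau carries Stage 2; the importer now bears the burden.
Stage 3 — burden on importer; standard: a heightened civil standard (weight is at least 68).
    (e): 97 − 26 = 71 ≥ 68 [met]
  All elements met. The importer retains the burden for Stage 4.
Stage 4 — burden on importer; standard: a production showing (weight exceeds 22).
    (f): 46 − 18 = 28 > 22 [met]
  Stage 4 carried; the burden shifts to the customs bureau.
Stage 5 — burden on customs bureau; standard: a heightened civil standard (weight is at least 68).
    (g): 68 − 2 = 66 < 68 [not met]
    (h): 71 − 6 = 65 < 68 [not met]
  Stage 5 not carried; the customs bureau fails its burden.
The importer prevails.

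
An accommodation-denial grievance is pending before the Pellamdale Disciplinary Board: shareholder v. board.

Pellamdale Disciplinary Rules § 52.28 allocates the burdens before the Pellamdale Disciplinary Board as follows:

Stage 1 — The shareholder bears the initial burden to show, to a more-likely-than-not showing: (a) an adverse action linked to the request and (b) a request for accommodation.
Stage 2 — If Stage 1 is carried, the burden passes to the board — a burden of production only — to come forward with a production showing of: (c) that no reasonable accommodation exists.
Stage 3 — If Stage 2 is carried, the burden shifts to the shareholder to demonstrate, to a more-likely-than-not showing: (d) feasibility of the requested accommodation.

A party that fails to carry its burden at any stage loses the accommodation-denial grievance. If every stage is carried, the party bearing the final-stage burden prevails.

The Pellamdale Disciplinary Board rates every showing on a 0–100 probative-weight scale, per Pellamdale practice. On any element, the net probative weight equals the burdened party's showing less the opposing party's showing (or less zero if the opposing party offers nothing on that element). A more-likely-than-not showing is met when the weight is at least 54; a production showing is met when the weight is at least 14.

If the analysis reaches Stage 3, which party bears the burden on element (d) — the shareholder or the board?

Stage 3's rule assigns the burden to the shareholder (to a more-likely-than-not showing).

shareholder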